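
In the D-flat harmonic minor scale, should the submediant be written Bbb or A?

Bbb

Each scale degree takes a distinct letter name. Degree 6 of a scale on D must use the letter B.
Bbb and A are enharmonically the same pitch, but only Bbb uses the letter B, so it is the correct spelling here.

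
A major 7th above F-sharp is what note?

E#

A seventh above F lands on the letter E.
A major seventh spans 11 semitones, so F# moves to pitch class 5. On the letter E that is E#.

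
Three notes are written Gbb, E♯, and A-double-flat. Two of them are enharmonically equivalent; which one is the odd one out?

Abb

In 12-tone equal temperament, enharmonic equivalents share a pitch class. Gbb is pitch class 5; E# is pitch class 5; Abb is pitch class 7.
Gbb and E# share pitch class 5, while Abb is pitch class 7.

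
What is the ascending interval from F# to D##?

augmented sixth

Counting letters F–G–A–B–C–D gives a sixth.
F#→D## = 10 semitones, 1 wider than the major sixth (9), so augmented.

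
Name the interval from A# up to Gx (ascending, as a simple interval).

The letter names run A→G, a span of 6 letter steps, so the interval is some kind of seventh.
A# to G## is 11 semitones. A major seventh is 11, so 11 makes it major.

major seventh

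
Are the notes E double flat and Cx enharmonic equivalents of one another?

Ebb = pitch class 2 and C## = pitch class 2 — the same pitch class, so they are enharmonic equivalents.

Yes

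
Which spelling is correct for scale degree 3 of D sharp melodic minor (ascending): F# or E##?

Each scale degree takes a distinct letter name. Degree 3 of a scale on D must use the letter F.
F# and E## are enharmonically the same pitch, but only F# uses the letter F, so it is the correct spelling here.

F#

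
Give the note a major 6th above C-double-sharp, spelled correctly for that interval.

A##

A sixth above C lands on the letter A.
A major sixth spans 9 semitones, so C## moves to pitch class 11. On the letter A that is A##.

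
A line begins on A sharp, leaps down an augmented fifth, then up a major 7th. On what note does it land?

An augmented fifth down from A# is D (letter D, 8 semitones down).
A major seventh up from D is C# (letter C, 11 semitones up).

C#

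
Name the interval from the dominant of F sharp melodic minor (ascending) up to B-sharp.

major seventh

The dominant of F# melodic minor (ascending) is C#.
C# up to B#: letters C→B make it a seventh; 11 semitones makes it major.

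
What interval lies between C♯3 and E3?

minor third

Counting letters C–D–E gives a third.
C#→E = 3 semitones, 1 narrower than the major third (4), so minor.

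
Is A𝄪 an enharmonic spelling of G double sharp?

Two spellings are enharmonically equivalent only if they share a pitch class.
Here A## → 11, G## → 9; 9 ≠ 11, so they are not.

No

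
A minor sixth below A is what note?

C#

A sixth below A lands on the letter C.
A minor sixth spans 8 semitones, so A moves to pitch class 1. On the letter C that is C#.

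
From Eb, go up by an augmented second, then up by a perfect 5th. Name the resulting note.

C#

An augmented second up from Eb is F# (letter F, 3 semitones up).
A perfect fifth up from F# is C# (letter C, 7 semitones up).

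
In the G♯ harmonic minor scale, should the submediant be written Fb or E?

Each scale degree takes a distinct letter name. Degree 6 of a scale on G must use the letter E.
E and Fb are enharmonically the same pitch, but only E uses the letter E, so it is the correct spelling here.

E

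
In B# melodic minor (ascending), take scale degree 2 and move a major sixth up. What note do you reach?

Scale degree 2 of B# melodic minor (ascending) is C##.
A major sixth (9 semitones) above C## lands on the letter A, giving A##.

A##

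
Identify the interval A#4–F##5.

major sixth

Counting letters A–B–C–D–E–F gives a sixth.
A#→F## = 9 semitones, exactly the major sixth.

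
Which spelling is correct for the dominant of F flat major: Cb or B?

Cb

Each scale degree takes a distinct letter name. Degree 5 of a scale on F must use the letter C.
Cb and B are enharmonically the same pitch, but only Cb uses the letter C, so it is the correct spelling here.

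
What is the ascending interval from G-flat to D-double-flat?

Counting letters G–A–B–C–D gives a fifth.
Gb→Dbb = 6 semitones, 1 narrower than the perfect fifth (7), so diminished.

diminished fifth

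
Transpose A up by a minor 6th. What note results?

A up a major sixth is F#, so the target letter is F.
From A, a minor sixth is 8 semitones up: F.

F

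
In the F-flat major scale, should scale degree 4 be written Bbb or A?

Each scale degree takes a distinct letter name. Degree 4 of a scale on F must use the letter B.
Bbb and A are enharmonically the same pitch, but only Bbb uses the letter B, so it is the correct spelling here.

Bbb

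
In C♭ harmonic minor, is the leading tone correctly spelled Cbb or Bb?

Bb

Each scale degree takes a distinct letter name. Degree 7 of a scale on C must use the letter B.
Bb and Cbb are enharmonically the same pitch, but only Bb uses the letter B, so it is the correct spelling here.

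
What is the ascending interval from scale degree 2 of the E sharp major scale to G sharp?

Scale degree 2 of E# major is F##.
F## up to G#: letters F→G make it a second; 1 semitone makes it minor.

minor second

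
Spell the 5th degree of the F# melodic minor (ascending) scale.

C#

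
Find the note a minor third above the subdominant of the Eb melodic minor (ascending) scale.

The subdominant of Eb melodic minor (ascending) is Ab.
A minor third (3 semitones) above Ab lands on the letter C, giving Cb.

Cb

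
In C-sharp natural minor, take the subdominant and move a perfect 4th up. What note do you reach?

B

The subdominant of C# natural minor is F#.
A perfect fourth (5 semitones) above F# lands on the letter B, giving B.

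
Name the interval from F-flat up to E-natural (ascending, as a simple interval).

The letter names run F→E, a span of 6 letter steps, so the interval is some kind of seventh.
Fb to E is 12 semitones. A major seventh is 11, so 12 makes it augmented.

augmented seventh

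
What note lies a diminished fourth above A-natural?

Db

A up a perfect fourth is D, so the target letter is D.
From A, a diminished fourth is 4 semitones up: Db.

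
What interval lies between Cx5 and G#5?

Counting letters C–D–E–F–G gives a fifth.
C##→G# = 6 semitones, 1 narrower than the perfect fifth (7), so diminished.

diminished fifth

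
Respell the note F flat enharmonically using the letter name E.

Fb is pitch class 4. The letter E alone is pitch class 4.
Pitch class 4 on E needs no accidental: E.

E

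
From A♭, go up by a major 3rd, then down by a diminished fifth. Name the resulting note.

F#

A major third up from Ab is C (letter C, 4 semitones up).
A diminished fifth down from C is F# (letter F, 6 semitones down).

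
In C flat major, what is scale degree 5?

The Cb major scale runs Cb Db Eb Fb Gb Ab Bb.
Degree 5 is Gb.

Gb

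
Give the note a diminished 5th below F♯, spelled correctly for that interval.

B#

A fifth below F lands on the letter B.
A diminished fifth spans 6 semitones, so F# moves to pitch class 0. On the letter B that is B#.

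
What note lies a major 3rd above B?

D#

B up a major third is D#, so the target letter is D.
From B, a major third is 4 semitones up: D#.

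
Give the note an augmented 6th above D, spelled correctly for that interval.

B#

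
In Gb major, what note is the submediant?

Degree 6 takes the letter 5 steps above G, which is E.
In major, degree 6 sits 9 semitones above the tonic. Gb + 9 semitones is pitch class 3, spelled on E as Eb.

Eb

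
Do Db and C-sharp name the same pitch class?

Yes

Db is pitch class 1; C# is pitch class 1.
All spellings map to pitch class 1, so they are enharmonically equivalent.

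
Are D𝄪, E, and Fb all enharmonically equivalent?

D## is pitch class 4; E is pitch class 4; Fb is pitch class 4.
All spellings map to pitch class 4, so they are enharmonically equivalent.

Yes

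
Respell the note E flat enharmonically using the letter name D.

Plain D sits 1 semitone below Eb, so on the letter D the same pitch needs a sharp: D#.

D#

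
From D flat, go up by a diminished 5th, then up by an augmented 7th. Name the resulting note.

A diminished fifth up from Db is Abb (letter A, 6 semitones up).
An augmented seventh up from Abb is G (letter G, 12 semitones up).

G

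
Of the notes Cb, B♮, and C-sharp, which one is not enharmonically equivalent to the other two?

C#

In 12-tone equal temperament, enharmonic equivalents share a pitch class. Cb is pitch class 11; B is pitch class 11; C# is pitch class 1.
Cb and B share pitch class 11, while C# is pitch class 1.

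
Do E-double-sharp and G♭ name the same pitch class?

Yes

E## is pitch class 6; Gb is pitch class 6.
All spellings map to pitch class 6, so they are enharmonically equivalent.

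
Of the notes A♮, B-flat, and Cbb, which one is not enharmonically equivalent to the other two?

A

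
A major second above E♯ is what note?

E up a major second is F#, so the target letter is F.
From E#, a major second is 2 semitones up: F##.

F##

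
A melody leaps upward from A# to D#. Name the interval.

The letter names run A→D, a span of 3 letter steps, so the interval is some kind of fourth.
A# to D# is 5 semitones. A perfect fourth is 5, so 5 makes it perfect.

perfect fourth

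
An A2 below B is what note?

Ab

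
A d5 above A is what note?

Eb

A up a perfect fifth is E, so the target letter is E.
From A, a diminished fifth is 6 semitones up: Eb.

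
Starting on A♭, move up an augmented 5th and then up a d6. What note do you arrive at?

An augmented fifth up from Ab is E (letter E, 8 semitones up).
A diminished sixth up from E is Cb (letter C, 7 semitones up).

Cb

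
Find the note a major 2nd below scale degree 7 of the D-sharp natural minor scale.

Scale degree 7 of D# natural minor is C#.
A major second (2 semitones) below C# lands on the letter B, giving B.

B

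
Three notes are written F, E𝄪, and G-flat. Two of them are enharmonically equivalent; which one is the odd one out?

In 12-tone equal temperament, enharmonic equivalents share a pitch class. F is pitch class 5; E## is pitch class 6; Gb is pitch class 6.
E## and Gb share pitch class 6, while F is pitch class 5.

F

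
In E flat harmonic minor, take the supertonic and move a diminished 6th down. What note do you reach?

The supertonic of Eb harmonic minor is F.
A diminished sixth (7 semitones) below F lands on the letter A, giving A#.

A#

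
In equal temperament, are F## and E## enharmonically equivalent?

No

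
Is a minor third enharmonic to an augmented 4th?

A minor third spans 3 semitones; an augmented fourth spans 6.
The spans differ, so they are not enharmonic equivalents.

No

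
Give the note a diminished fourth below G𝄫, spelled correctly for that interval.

Db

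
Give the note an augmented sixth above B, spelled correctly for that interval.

A sixth above B lands on the letter G.
An augmented sixth spans 10 semitones, so B moves to pitch class 9. On the letter G that is G##.

G##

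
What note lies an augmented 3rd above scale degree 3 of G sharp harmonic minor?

D##

Scale degree 3 of G# harmonic minor is B.
An augmented third (5 semitones) above B lands on the letter D, giving D##.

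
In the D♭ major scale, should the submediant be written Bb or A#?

Each scale degree takes a distinct letter name. Degree 6 of a scale on D must use the letter B.
Bb and A# are enharmonically the same pitch, but only Bb uses the letter B, so it is the correct spelling here.

Bb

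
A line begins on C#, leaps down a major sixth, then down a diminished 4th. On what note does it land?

B#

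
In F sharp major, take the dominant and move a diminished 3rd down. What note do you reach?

A##

The dominant of F# major is C#.
A diminished third (2 semitones) below C# lands on the letter A, giving A##.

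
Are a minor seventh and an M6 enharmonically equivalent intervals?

A minor seventh spans 10 semitones; a major sixth spans 9.
The spans differ, so they are not enharmonic equivalents.

No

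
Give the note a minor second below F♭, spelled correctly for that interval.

F down a major second is Eb, so the target letter is E.
From Fb, a minor second is 1 semitone down: Eb.

Eb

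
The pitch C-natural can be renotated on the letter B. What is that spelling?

C is pitch class 0. The letter B alone is pitch class 11.
To reach pitch class 0 from B requires an offset of +1 semitone, i.e. sharp: B#.

B#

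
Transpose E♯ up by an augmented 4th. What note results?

A##

E up a perfect fourth is A, so the target letter is A.
From E#, an augmented fourth is 6 semitones up: A##.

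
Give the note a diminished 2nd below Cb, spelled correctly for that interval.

C down a major second is Bb, so the target letter is B.
From Cb, a diminished second is 0 semitones down: B.

B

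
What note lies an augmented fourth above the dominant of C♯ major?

The dominant of C# major is G#.
An augmented fourth (6 semitones) above G# lands on the letter C, giving C##.

C##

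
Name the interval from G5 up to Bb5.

Counting letters G–A–B gives a third.
G→Bb = 3 semitones, 1 narrower than the major third (4), so minor.

minor third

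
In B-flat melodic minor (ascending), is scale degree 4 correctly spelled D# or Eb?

Eb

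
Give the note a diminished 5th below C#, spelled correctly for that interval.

C down a perfect fifth is F, so the target letter is F.
From C#, a diminished fifth is 6 semitones down: F##.

F##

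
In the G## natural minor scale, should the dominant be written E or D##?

D##

Each scale degree takes a distinct letter name. Degree 5 of a scale on G must use the letter D.
D## and E are enharmonically the same pitch, but only D## uses the letter D, so it is the correct spelling here.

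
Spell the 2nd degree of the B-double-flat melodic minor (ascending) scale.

The Bbb melodic minor (ascending) scale runs Bbb Cb Dbb Ebb Fb Gb Ab.
Degree 2 is Cb.

Cb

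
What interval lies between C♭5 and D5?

augmented second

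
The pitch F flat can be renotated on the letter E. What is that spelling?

Plain E sits at the same pitch as Fb, so on the letter E the same pitch needs a natural: E.

E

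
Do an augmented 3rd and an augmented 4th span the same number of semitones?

An augmented third spans 5 semitones; an augmented fourth spans 6.
The spans differ, so they are not enharmonic equivalents.

No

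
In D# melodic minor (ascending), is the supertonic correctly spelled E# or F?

E#

Each scale degree takes a distinct letter name. Degree 2 of a scale on D must use the letter E.
E# and F are enharmonically the same pitch, but only E# uses the letter E, so it is the correct spelling here.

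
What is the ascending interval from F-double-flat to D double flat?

major sixth

Counting letters F–G–A–B–C–D gives a sixth.
Fbb→Dbb = 9 semitones, exactly the major sixth.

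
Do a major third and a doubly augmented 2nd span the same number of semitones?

Yes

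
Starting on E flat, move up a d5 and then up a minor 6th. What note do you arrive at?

Gbb

A diminished fifth up from Eb is Bbb (letter B, 6 semitones up).
A minor sixth up from Bbb is Gbb (letter G, 8 semitones up).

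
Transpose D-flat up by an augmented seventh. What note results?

C#

A seventh above D lands on the letter C.
An augmented seventh spans 12 semitones, so Db moves to pitch class 1. On the letter C that is C#.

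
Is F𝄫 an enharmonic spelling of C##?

No

Two spellings are enharmonically equivalent only if they share a pitch class.
Here Fbb → 3, C## → 2; 2 ≠ 3, so they are not.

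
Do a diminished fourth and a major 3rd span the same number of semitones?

A diminished fourth spans 4 semitones; a major third spans 4.
They are enharmonically equivalent.

Yes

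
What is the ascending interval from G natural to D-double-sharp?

doubly augmented fifth

The letter names run G→D, a span of 4 letter steps, so the interval is some kind of fifth.
G to D## is 9 semitones. A perfect fifth is 7, so 9 makes it doubly augmented.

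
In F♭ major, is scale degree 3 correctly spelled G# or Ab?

Ab

Each scale degree takes a distinct letter name. Degree 3 of a scale on F must use the letter A.
Ab and G# are enharmonically the same pitch, but only Ab uses the letter A, so it is the correct spelling here.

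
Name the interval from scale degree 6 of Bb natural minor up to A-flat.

major second

Scale degree 6 of Bb natural minor is Gb.
Gb up to Ab: letters G→A make it a second; 2 semitones makes it major.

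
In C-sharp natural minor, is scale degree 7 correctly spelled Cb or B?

B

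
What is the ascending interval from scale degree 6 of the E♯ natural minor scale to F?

diminished fourth

Scale degree 6 of E# natural minor is C#.
C# up to F: letters C→F make it a fourth; 4 semitones makes it diminished.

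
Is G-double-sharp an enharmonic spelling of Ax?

Two spellings are enharmonically equivalent only if they share a pitch class.
Here G## → 9, A## → 11; 9 ≠ 11, so they are not.

No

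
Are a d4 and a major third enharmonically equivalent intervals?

Yes

A diminished fourth spans 4 semitones; a major third spans 4.
They are enharmonically equivalent.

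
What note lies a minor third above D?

F

A third above D lands on the letter F.
A minor third spans 3 semitones, so D moves to pitch class 5. On the letter F that is F.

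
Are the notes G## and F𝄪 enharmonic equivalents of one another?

No

G## is pitch class 9; F## is pitch class 7.
The pitch classes differ (9 vs. 7), so they are not enharmonic equivalents.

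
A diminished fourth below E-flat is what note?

B

E down a perfect fourth is B, so the target letter is B.
From Eb, a diminished fourth is 4 semitones down: B.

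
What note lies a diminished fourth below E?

B#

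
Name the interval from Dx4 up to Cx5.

Counting letters D–E–F–G–A–B–C gives a seventh.
D##→C## = 10 semitones, 1 narrower than the major seventh (11), so minor.

minor seventh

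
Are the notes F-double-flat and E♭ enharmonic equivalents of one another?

Yes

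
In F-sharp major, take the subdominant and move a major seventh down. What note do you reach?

C

The subdominant of F# major is B.
A major seventh (11 semitones) below B lands on the letter C, giving C.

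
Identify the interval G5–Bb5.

minor third

The letter names run G→B, a span of 2 letter steps, so the interval is some kind of third.
G to Bb is 3 semitones. A major third is 4, so 3 makes it minor.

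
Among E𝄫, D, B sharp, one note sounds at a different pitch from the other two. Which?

B#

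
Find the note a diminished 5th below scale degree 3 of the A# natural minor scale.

Scale degree 3 of A# natural minor is C#.
A diminished fifth (6 semitones) below C# lands on the letter F, giving F##.

F##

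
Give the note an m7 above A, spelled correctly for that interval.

G

A seventh above A lands on the letter G.
A minor seventh spans 10 semitones, so A moves to pitch class 7. On the letter G that is G.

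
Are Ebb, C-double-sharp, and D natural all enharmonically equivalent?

Ebb is pitch class 2; C## is pitch class 2; D is pitch class 2.
All spellings map to pitch class 2, so they are enharmonically equivalent.

Yes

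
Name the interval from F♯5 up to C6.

Counting letters F–G–A–B–C gives a fifth.
F#→C = 6 semitones, 1 narrower than the perfect fifth (7), so diminished.

diminished fifth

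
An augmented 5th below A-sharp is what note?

D

A down a perfect fifth is D, so the target letter is D.
From A#, an augmented fifth is 8 semitones down: D.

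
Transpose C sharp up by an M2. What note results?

D#

C up a major second is D, so the target letter is D.
From C#, a major second is 2 semitones up: D#.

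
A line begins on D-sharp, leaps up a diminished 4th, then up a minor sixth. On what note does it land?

Eb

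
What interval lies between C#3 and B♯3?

major seventh

The letter names run C→B, a span of 6 letter steps, so the interval is some kind of seventh.
C# to B# is 11 semitones. A major seventh is 11, so 11 makes it major.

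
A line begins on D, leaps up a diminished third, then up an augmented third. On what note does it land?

A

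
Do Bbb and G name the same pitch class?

Bbb is pitch class 9; G is pitch class 7.
The pitch classes differ (9 vs. 7), so they are not enharmonic equivalents.

No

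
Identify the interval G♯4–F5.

diminished seventh

Counting letters G–A–B–C–D–E–F gives a seventh.
G#→F = 9 semitones, 2 narrower than the major seventh (11), so diminished.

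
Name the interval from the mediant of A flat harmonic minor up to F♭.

The mediant of Ab harmonic minor is Cb.
Cb up to Fb: letters C→F make it a fourth; 5 semitones makes it perfect.

perfect fourth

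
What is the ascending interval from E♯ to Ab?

The letter names run E→A, a span of 3 letter steps, so the interval is some kind of fourth.
E# to Ab is 3 semitones. A perfect fourth is 5, so 3 makes it doubly diminished.

doubly diminished fourth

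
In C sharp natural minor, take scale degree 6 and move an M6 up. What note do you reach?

F#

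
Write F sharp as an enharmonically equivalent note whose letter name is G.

Plain G sits 1 semitone above F#, so on the letter G the same pitch needs a flat: Gb.

Gb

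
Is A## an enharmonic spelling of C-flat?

Yes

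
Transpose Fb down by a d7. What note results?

G

A seventh below F lands on the letter G.
A diminished seventh spans 9 semitones, so Fb moves to pitch class 7. On the letter G that is G.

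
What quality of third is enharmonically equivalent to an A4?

An augmented fourth spans 6 semitones.
A third spanning 6 semitones is doubly augmented (the major third is 4).

doubly augmented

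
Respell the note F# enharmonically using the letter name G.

Gb

Plain G sits 1 semitone above F#, so on the letter G the same pitch needs a flat: Gb.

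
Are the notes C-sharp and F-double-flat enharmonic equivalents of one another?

Two spellings are enharmonically equivalent only if they share a pitch class.
Here C# → 1, Fbb → 3; 1 ≠ 3, so they are not.

No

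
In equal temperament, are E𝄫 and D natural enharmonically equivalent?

Ebb is pitch class 2; D is pitch class 2.
All spellings map to pitch class 2, so they are enharmonically equivalent.

Yes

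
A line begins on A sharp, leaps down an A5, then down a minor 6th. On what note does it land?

An augmented fifth down from A# is D (letter D, 8 semitones down).
A minor sixth down from D is F# (letter F, 8 semitones down).

F#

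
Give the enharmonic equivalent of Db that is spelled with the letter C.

C#

Plain C sits 1 semitone below Db, so on the letter C the same pitch needs a sharp: C#.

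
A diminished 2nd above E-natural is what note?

Fb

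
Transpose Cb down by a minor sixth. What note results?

Eb

A sixth below C lands on the letter E.
A minor sixth spans 8 semitones, so Cb moves to pitch class 3. On the letter E that is Eb.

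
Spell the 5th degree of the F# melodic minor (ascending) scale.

C#

The F# melodic minor (ascending) scale runs F# G# A B C# D# E#.
Degree 5 is C#.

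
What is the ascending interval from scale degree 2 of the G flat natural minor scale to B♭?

major second

Scale degree 2 of Gb natural minor is Ab.
Ab up to Bb: letters A→B make it a second; 2 semitones makes it major.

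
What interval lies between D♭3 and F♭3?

The letter names run D→F, a span of 2 letter steps, so the interval is some kind of third.
Db to Fb is 3 semitones. A major third is 4, so 3 makes it minor.

minor third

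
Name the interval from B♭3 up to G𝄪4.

doubly augmented sixth

Counting letters B–C–D–E–F–G gives a sixth.
Bb→G## = 11 semitones, 2 wider than the major sixth (9), so doubly augmented.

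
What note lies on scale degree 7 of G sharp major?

F##

Degree 7 takes the letter 6 steps above G, which is F.
In major, degree 7 sits 11 semitones above the tonic. G# + 11 semitones is pitch class 7, spelled on F as F##.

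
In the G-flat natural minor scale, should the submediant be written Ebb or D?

Ebb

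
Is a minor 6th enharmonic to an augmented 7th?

No

A minor sixth spans 8 semitones; an augmented seventh spans 12.
The spans differ, so they are not enharmonic equivalents.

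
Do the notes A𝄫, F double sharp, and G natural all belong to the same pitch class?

Abb = pitch class 7 and F## = pitch class 7 and G = pitch class 7 — the same pitch class, so they are enharmonic equivalents.

Yes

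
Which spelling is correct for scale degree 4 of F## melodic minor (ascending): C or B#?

B#

Each scale degree takes a distinct letter name. Degree 4 of a scale on F must use the letter B.
B# and C are enharmonically the same pitch, but only B# uses the letter B, so it is the correct spelling here.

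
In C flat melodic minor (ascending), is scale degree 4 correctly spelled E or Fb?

Fb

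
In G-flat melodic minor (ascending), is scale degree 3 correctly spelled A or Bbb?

Each scale degree takes a distinct letter name. Degree 3 of a scale on G must use the letter B.
Bbb and A are enharmonically the same pitch, but only Bbb uses the letter B, so it is the correct spelling here.

Bbb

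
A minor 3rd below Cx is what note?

A##

C down a major third is Ab, so the target letter is A.
From C##, a minor third is 3 semitones down: A##.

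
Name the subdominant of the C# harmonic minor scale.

F#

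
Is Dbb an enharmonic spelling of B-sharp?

Dbb is pitch class 0; B# is pitch class 0.
All spellings map to pitch class 0, so they are enharmonically equivalent.

Yes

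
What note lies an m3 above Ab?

A up a major third is C#, so the target letter is C.
From Ab, a minor third is 3 semitones up: Cb.

Cb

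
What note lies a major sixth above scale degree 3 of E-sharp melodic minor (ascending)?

Scale degree 3 of E# melodic minor (ascending) is G#.
A major sixth (9 semitones) above G# lands on the letter E, giving E#.

E#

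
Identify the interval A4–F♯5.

The letter names run A→F, a span of 5 letter steps, so the interval is some kind of sixth.
A to F# is 9 semitones. A major sixth is 9, so 9 makes it major.

major sixth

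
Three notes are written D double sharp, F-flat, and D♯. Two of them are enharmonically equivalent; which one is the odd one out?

D#

In 12-tone equal temperament, enharmonic equivalents share a pitch class. D## is pitch class 4; Fb is pitch class 4; D# is pitch class 3.
D## and Fb share pitch class 4, while D# is pitch class 3.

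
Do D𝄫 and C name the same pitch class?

Dbb = pitch class 0 and C = pitch class 0 — the same pitch class, so they are enharmonic equivalents.

Yes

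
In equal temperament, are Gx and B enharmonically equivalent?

No

G## is pitch class 9; B is pitch class 11.
The pitch classes differ (9 vs. 11), so they are not enharmonic equivalents.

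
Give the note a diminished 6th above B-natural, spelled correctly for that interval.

A sixth above B lands on the letter G.
A diminished sixth spans 7 semitones, so B moves to pitch class 6. On the letter G that is Gb.

Gb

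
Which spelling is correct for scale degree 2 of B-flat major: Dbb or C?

Each scale degree takes a distinct letter name. Degree 2 of a scale on B must use the letter C.
C and Dbb are enharmonically the same pitch, but only C uses the letter C, so it is the correct spelling here.

C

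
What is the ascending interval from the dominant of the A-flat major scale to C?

major sixth

The dominant of Ab major is Eb.
Eb up to C: letters E→C make it a sixth; 9 semitones makes it major.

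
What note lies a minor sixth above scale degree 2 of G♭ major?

Scale degree 2 of Gb major is Ab.
A minor sixth (8 semitones) above Ab lands on the letter F, giving Fb.

Fb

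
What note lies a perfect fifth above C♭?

C up a perfect fifth is G, so the target letter is G.
From Cb, a perfect fifth is 7 semitones up: Gb.

Gb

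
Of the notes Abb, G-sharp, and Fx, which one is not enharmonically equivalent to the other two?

In 12-tone equal temperament, enharmonic equivalents share a pitch class. Abb is pitch class 7; G# is pitch class 8; F## is pitch class 7.
Abb and F## share pitch class 7, while G# is pitch class 8.

G#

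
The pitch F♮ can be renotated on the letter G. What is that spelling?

Gbb

F is pitch class 5. The letter G alone is pitch class 7.
To reach pitch class 5 from G requires an offset of -2 semitones, i.e. double flat: Gbb.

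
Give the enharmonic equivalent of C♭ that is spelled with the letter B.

B

Plain B sits at the same pitch as Cb, so on the letter B the same pitch needs a natural: B.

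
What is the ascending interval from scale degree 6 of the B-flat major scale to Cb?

Scale degree 6 of Bb major is G.
G up to Cb: letters G→C make it a fourth; 4 semitones makes it diminished.

diminished fourth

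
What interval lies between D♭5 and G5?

augmented fourth

Counting letters D–E–F–G gives a fourth.
Db→G = 6 semitones, 1 wider than the perfect fourth (5), so augmented.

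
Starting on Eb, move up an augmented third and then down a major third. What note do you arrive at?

E

An augmented third up from Eb is G# (letter G, 5 semitones up).
A major third down from G# is E (letter E, 4 semitones down).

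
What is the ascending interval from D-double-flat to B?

doubly augmented sixth

The letter names run D→B, a span of 5 letter steps, so the interval is some kind of sixth.
Dbb to B is 11 semitones. A major sixth is 9, so 11 makes it doubly augmented.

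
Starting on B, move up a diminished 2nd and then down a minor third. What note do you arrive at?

Ab

A diminished second up from B is Cb (letter C, 0 semitones up).
A minor third down from Cb is Ab (letter A, 3 semitones down).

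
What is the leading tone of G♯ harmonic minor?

Degree 7 takes the letter 6 steps above G, which is F.
In harmonic minor, degree 7 sits 11 semitones above the tonic. G# + 11 semitones is pitch class 7, spelled on F as F##.

F##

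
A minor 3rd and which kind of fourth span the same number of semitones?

doubly diminished

A minor third spans 3 semitones.
A fourth spanning 3 semitones is doubly diminished (the perfect fourth is 5).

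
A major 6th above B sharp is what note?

B up a major sixth is G#, so the target letter is G.
From B#, a major sixth is 9 semitones up: G##.

G##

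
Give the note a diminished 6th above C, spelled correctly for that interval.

Abb

A sixth above C lands on the letter A.
A diminished sixth spans 7 semitones, so C moves to pitch class 7. On the letter A that is Abb.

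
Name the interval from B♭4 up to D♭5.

minor third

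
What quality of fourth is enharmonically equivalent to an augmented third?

perfect

An augmented third spans 5 semitones.
A fourth spanning 5 semitones is perfect (the perfect fourth is 5).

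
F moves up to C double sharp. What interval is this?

doubly augmented fifth

Counting letters F–G–A–B–C gives a fifth.
F→C## = 9 semitones, 2 wider than the perfect fifth (7), so doubly augmented.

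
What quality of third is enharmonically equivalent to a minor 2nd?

A minor second spans 1 semitone.
A third spanning 1 semitone is doubly diminished (the major third is 4).

doubly diminished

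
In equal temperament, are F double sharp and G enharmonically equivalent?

F## is pitch class 7; G is pitch class 7.
All spellings map to pitch class 7, so they are enharmonically equivalent.

Yes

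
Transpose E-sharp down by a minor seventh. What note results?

E down a major seventh is F, so the target letter is F.
From E#, a minor seventh is 10 semitones down: F##.

F##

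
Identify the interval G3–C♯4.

Counting letters G–A–B–C gives a fourth.
G→C# = 6 semitones, 1 wider than the perfect fourth (5), so augmented.

augmented fourth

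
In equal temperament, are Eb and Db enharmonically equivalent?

No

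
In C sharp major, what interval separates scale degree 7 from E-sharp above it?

perfect fourth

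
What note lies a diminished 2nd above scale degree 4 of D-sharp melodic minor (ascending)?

Scale degree 4 of D# melodic minor (ascending) is G#.
A diminished second (0 semitones) above G# lands on the letter A, giving Ab.

Ab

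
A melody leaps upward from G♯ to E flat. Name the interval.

diminished sixth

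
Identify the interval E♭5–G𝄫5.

Counting letters E–F–G gives a third.
Eb→Gbb = 2 semitones, 2 narrower than the major third (4), so diminished.

diminished third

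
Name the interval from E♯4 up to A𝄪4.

The letter names run E→A, a span of 3 letter steps, so the interval is some kind of fourth.
E# to A## is 6 semitones. A perfect fourth is 5, so 6 makes it augmented.

augmented fourth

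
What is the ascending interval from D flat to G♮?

augmented fourth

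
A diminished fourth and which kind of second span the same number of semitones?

A diminished fourth spans 4 semitones.
A second spanning 4 semitones is doubly augmented (the major second is 2).

doubly augmented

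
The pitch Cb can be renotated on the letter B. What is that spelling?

Cb is pitch class 11. The letter B alone is pitch class 11.
Pitch class 11 on B needs no accidental: B.

B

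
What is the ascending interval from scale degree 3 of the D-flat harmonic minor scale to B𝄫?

perfect fourth

Scale degree 3 of Db harmonic minor is Fb.
Fb up to Bbb: letters F→B make it a fourth; 5 semitones makes it perfect.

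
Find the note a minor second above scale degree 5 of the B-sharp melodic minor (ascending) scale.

G#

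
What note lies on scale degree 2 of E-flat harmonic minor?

F

Degree 2 takes the letter 1 step above E, which is F.
In harmonic minor, degree 2 sits 2 semitones above the tonic. Eb + 2 semitones is pitch class 5, spelled on F as F.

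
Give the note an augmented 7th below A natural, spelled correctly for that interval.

Bbb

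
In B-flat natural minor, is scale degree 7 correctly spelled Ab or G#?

Each scale degree takes a distinct letter name. Degree 7 of a scale on B must use the letter A.
Ab and G# are enharmonically the same pitch, but only Ab uses the letter A, so it is the correct spelling here.

Ab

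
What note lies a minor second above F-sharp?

G

A second above F lands on the letter G.
A minor second spans 1 semitone, so F# moves to pitch class 7. On the letter G that is G.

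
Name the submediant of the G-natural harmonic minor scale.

Degree 6 takes the letter 5 steps above G, which is E.
In harmonic minor, degree 6 sits 8 semitones above the tonic. G + 8 semitones is pitch class 3, spelled on E as Eb.

Eb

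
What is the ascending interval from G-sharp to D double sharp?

augmented fifth

Counting letters G–A–B–C–D gives a fifth.
G#→D## = 8 semitones, 1 wider than the perfect fifth (7), so augmented.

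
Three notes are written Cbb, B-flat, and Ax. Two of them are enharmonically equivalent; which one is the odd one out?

A##

In 12-tone equal temperament, enharmonic equivalents share a pitch class. Cbb is pitch class 10; Bb is pitch class 10; A## is pitch class 11.
Cbb and Bb share pitch class 10, while A## is pitch class 11.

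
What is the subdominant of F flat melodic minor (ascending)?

Bbb

The Fb melodic minor (ascending) scale runs Fb Gb Abb Bbb Cb Db Eb.
Degree 4 is Bbb.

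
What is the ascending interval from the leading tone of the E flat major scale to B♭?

minor sixth

The leading tone of Eb major is D.
D up to Bb: letters D→B make it a sixth; 8 semitones makes it minor.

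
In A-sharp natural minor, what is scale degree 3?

C#

Degree 3 takes the letter 2 steps above A, which is C.
In natural minor, degree 3 sits 3 semitones above the tonic. A# + 3 semitones is pitch class 1, spelled on C as C#.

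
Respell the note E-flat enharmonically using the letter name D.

D#

Plain D sits 1 semitone below Eb, so on the letter D the same pitch needs a sharp: D#.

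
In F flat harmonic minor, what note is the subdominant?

The Fb harmonic minor scale runs Fb Gb Abb Bbb Cb Dbb Eb.
Degree 4 is Bbb.

Bbb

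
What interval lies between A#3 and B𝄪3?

The letter names run A→B, a span of 1 letter step, so the interval is some kind of second.
A# to B## is 3 semitones. A major second is 2, so 3 makes it augmented.

augmented second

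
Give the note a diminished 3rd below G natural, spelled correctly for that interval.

A third below G lands on the letter E.
A diminished third spans 2 semitones, so G moves to pitch class 5. On the letter E that is E#.

E#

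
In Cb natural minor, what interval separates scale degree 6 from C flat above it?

major third

Scale degree 6 of Cb natural minor is Abb.
Abb up to Cb: letters A→C make it a third; 4 semitones makes it major.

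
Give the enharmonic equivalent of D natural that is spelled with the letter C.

Plain C sits 2 semitones below D, so on the letter C the same pitch needs a double sharp: C##.

C##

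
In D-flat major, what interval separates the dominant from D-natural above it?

augmented fourth

The dominant of Db major is Ab.
Ab up to D: letters A→D make it a fourth; 6 semitones makes it augmented.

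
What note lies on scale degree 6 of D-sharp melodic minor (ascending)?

The D# melodic minor (ascending) scale runs D# E# F# G# A# B# C##.
Degree 6 is B#.

B#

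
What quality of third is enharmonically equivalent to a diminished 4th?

A diminished fourth spans 4 semitones.
A third spanning 4 semitones is major (the major third is 4).

major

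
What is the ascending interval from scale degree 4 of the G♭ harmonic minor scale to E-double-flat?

minor third

Scale degree 4 of Gb harmonic minor is Cb.
Cb up to Ebb: letters C→E make it a third; 3 semitones makes it minor.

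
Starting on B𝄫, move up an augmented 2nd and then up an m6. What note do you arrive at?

Ab

An augmented second up from Bbb is C (letter C, 3 semitones up).
A minor sixth up from C is Ab (letter A, 8 semitones up).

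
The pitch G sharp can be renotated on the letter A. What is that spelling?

Ab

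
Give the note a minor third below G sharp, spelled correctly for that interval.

E#

G down a major third is Eb, so the target letter is E.
From G#, a minor third is 3 semitones down: E#.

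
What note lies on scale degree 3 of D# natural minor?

Degree 3 takes the letter 2 steps above D, which is F.
In natural minor, degree 3 sits 3 semitones above the tonic. D# + 3 semitones is pitch class 6, spelled on F as F#.

F#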